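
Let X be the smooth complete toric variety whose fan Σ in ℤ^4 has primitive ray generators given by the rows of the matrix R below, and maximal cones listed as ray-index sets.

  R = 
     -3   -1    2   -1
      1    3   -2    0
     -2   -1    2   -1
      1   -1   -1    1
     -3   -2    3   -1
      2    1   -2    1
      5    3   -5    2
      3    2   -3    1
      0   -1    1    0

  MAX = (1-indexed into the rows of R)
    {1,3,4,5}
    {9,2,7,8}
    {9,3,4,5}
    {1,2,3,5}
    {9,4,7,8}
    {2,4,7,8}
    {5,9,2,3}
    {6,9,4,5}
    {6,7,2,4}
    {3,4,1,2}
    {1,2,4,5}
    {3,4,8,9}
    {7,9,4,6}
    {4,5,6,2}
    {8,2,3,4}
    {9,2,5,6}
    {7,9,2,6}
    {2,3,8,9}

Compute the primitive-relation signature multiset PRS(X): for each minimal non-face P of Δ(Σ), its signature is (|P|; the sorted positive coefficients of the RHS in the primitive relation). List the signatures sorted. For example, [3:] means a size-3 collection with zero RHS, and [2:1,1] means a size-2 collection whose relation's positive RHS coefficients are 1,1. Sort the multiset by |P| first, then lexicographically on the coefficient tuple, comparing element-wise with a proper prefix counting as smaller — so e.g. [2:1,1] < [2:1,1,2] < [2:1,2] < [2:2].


The 11 primitive collections of Σ (r=9, n=4):

  P = {3,6}:  v_{3} + v_{6} = 0 — sig = [2:]
  P = {5,8}:  v_{5} + v_{8} = 0 — sig = [2:]
  P = {1,9}:  v_{1} + v_{9} = v_{5} — sig = [2:1]
  P = {3,7}:  v_{3} + v_{7} = v_{8} — sig = [2:1]
  P = {5,7}:  v_{5} + v_{7} = v_{6} — sig = [2:1]
  P = {6,8}:  v_{6} + v_{8} = v_{7} — sig = [2:1]
  P = {1,7}:  v_{1} + v_{7} = v_{2} + v_{4} — sig = [2:1,1]
  P = {1,6}:  v_{1} + v_{6} = v_{2} + v_{4} + v_{5} — sig = [2:1,1,1]
  P = {1,8}:  v_{1} + v_{8} = v_{2} + v_{3} + v_{4} — sig = [2:1,1,1]
  P = {2,4,9}:  v_{2} + v_{4} + v_{9} = v_{6} — sig = [3:1]
  P = {2,3,4,5}:  v_{2} + v_{3} + v_{4} + v_{5} = v_{1} — sig = [4:1]

so the primitive-relation signature multiset is
{ [2:] ×2,  [2:1] ×4,  [2:1,1],  [2:1,1,1] ×2,  [3:1],  [4:1] }


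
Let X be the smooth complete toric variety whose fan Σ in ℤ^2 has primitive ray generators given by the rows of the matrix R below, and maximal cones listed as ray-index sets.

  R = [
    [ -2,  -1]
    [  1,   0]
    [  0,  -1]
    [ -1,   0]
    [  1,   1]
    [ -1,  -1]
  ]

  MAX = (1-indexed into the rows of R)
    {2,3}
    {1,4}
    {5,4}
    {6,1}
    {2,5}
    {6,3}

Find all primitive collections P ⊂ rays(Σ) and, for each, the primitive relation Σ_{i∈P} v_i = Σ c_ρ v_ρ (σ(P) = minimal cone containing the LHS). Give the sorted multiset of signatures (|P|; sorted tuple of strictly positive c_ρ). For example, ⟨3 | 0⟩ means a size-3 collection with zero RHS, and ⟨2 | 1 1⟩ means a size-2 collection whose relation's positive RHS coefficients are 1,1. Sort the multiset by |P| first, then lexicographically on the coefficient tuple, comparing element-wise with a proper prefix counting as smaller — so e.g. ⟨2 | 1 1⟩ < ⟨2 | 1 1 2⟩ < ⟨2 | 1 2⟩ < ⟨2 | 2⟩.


Σ has 9 primitive collections:

  {2,4}:  v_{2} + v_{4} = 0 — sig = ⟨2 | 0⟩
  {5,6}:  v_{5} + v_{6} = 0 — sig = ⟨2 | 0⟩
  {1,2}:  v_{1} + v_{2} = v_{6} — sig = ⟨2 | 1⟩
  {1,5}:  v_{1} + v_{5} = v_{4} — sig = ⟨2 | 1⟩
  {2,6}:  v_{2} + v_{6} = v_{3} — sig = ⟨2 | 1⟩
  {3,4}:  v_{3} + v_{4} = v_{6} — sig = ⟨2 | 1⟩
  {3,5}:  v_{3} + v_{5} = v_{2} — sig = ⟨2 | 1⟩
  {4,6}:  v_{4} + v_{6} = v_{1} — sig = ⟨2 | 1⟩
  {1,3}:  v_{1} + v_{3} = 2·v_{6} — sig = ⟨2 | 2⟩

Sorted signature multiset PRS(X):
    |P|=2: 9 collections, coeffs (), (), (1), (1), (1), (1), (1), (1), (2)


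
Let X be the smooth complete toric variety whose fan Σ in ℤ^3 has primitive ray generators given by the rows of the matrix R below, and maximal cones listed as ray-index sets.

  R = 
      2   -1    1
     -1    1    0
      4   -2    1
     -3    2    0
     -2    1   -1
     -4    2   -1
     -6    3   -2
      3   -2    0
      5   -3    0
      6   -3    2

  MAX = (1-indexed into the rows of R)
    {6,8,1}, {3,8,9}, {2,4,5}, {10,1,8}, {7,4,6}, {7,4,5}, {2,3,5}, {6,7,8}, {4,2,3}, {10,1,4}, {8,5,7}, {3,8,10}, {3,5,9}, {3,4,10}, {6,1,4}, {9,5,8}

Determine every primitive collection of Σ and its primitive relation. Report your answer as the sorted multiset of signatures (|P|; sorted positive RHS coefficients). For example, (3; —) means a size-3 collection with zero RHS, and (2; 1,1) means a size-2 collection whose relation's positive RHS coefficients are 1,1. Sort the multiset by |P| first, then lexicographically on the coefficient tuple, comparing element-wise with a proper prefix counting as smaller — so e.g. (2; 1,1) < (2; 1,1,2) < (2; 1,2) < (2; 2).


Σ has 23 primitive collections:

  • {1,5}:  v_{1} + v_{5} = 0  ⇒ sig = (2; —)
  • {3,6}:  v_{3} + v_{6} = 0  ⇒ sig = (2; —)
  • {4,8}:  v_{4} + v_{8} = 0  ⇒ sig = (2; —)
  • {7,10}:  v_{7} + v_{10} = 0  ⇒ sig = (2; —)
  • {1,3}:  v_{1} + v_{3} = v_{10}  ⇒ sig = (2; 1)
  • {1,7}:  v_{1} + v_{7} = v_{6}  ⇒ sig = (2; 1)
  • {3,7}:  v_{3} + v_{7} = v_{5}  ⇒ sig = (2; 1)
  • {5,6}:  v_{5} + v_{6} = v_{7}  ⇒ sig = (2; 1)
  • {5,10}:  v_{5} + v_{10} = v_{3}  ⇒ sig = (2; 1)
  • {6,10}:  v_{6} + v_{10} = v_{1}  ⇒ sig = (2; 1)
  • {1,2}:  v_{1} + v_{2} = v_{3} + v_{4}  ⇒ sig = (2; 1,1)
  • {1,9}:  v_{1} + v_{9} = v_{3} + v_{8}  ⇒ sig = (2; 1,1)
  • {2,6}:  v_{2} + v_{6} = v_{4} + v_{5}  ⇒ sig = (2; 1,1)
  • {2,8}:  v_{2} + v_{8} = v_{3} + v_{5}  ⇒ sig = (2; 1,1)
  • {4,9}:  v_{4} + v_{9} = v_{3} + v_{5}  ⇒ sig = (2; 1,1)
  • {6,9}:  v_{6} + v_{9} = v_{5} + v_{8}  ⇒ sig = (2; 1,1)
  • {2,7}:  v_{2} + v_{7} = v_{4} + 2·v_{5}  ⇒ sig = (2; 1,2)
  • {2,10}:  v_{2} + v_{10} = 2·v_{3} + v_{4}  ⇒ sig = (2; 1,2)
  • {7,9}:  v_{7} + v_{9} = 2·v_{5} + v_{8}  ⇒ sig = (2; 1,2)
  • {9,10}:  v_{9} + v_{10} = 2·v_{3} + v_{8}  ⇒ sig = (2; 1,2)
  • {2,9}:  v_{2} + v_{9} = 2·v_{3} + 2·v_{5}  ⇒ sig = (2; 2,2)
  • {3,4,5}:  v_{3} + v_{4} + v_{5} = v_{2}  ⇒ sig = (3; 1)
  • {3,5,8}:  v_{3} + v_{5} + v_{8} = v_{9}  ⇒ sig = (3; 1)

Sorted signature multiset PRS(X):
[(2; —), (2; —), (2; —), (2; —), (2; 1), (2; 1), (2; 1), (2; 1), (2; 1), (2; 1), (2; 1,1), (2; 1,1), (2; 1,1), (2; 1,1), (2; 1,1), (2; 1,1), (2; 1,2), (2; 1,2), (2; 1,2), (2; 1,2), (2; 2,2), (3; 1), (3; 1)]


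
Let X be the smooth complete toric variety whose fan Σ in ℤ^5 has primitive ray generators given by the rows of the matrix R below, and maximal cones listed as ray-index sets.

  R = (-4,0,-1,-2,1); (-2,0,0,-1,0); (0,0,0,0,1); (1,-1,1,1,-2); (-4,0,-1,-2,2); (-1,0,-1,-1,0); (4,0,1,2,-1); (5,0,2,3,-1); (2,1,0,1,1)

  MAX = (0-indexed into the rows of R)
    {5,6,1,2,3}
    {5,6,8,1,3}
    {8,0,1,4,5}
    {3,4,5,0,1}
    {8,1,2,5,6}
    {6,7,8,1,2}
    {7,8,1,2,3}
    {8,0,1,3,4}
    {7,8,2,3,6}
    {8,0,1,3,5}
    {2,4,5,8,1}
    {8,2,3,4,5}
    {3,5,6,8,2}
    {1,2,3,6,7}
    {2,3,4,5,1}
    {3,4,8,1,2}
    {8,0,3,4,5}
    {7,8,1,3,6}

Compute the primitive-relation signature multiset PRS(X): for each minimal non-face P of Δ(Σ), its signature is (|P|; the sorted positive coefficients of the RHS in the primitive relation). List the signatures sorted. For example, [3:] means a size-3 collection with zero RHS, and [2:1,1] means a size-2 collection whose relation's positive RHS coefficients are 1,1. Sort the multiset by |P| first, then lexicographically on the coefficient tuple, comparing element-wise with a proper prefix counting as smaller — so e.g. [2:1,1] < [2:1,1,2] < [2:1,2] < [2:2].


9 minimal non-faces of Δ(Σ) (on 9 rays):

  {0,6}:  v_{0} + v_{6} = 0 — sig = [2:]
  {0,2}:  v_{0} + v_{2} = v_{4} — sig = [2:1]
  {4,6}:  v_{4} + v_{6} = v_{2} — sig = [2:1]
  {5,7}:  v_{5} + v_{7} = v_{6} — sig = [2:1]
  {0,7}:  v_{0} + v_{7} = v_{1} + v_{2} + v_{3} + v_{8} — sig = [2:1,1,1,1]
  {4,7}:  v_{4} + v_{7} = v_{1} + 2·v_{2} + v_{3} + v_{8} — sig = [2:1,1,1,2]
  {1,2,3,5,8}:  v_{1} + v_{2} + v_{3} + v_{5} + v_{8} = 0 — sig = [5:]
  {1,2,3,6,8}:  v_{1} + v_{2} + v_{3} + v_{6} + v_{8} = v_{7} — sig = [5:1]
  {1,3,4,5,8}:  v_{1} + v_{3} + v_{4} + v_{5} + v_{8} = v_{0} — sig = [5:1]

Signatures (|P|; sorted positive RHS coefficients), sorted:
[[2:], [2:1], [2:1], [2:1], [2:1,1,1,1], [2:1,1,1,2], [5:], [5:1], [5:1]]


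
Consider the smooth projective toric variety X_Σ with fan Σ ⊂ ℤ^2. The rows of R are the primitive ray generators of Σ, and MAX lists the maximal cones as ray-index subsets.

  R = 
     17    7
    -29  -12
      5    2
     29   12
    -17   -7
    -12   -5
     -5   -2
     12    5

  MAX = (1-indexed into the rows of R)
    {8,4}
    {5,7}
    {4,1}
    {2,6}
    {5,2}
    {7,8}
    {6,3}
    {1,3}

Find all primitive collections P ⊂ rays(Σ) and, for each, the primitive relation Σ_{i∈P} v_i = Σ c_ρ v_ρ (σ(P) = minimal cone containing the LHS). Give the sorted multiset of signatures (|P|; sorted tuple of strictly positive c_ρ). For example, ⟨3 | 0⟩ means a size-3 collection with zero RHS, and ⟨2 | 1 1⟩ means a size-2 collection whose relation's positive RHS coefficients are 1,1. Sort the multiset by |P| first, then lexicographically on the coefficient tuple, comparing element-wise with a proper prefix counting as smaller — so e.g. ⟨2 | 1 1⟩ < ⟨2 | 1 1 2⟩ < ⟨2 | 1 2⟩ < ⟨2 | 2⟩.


Minimal non-faces — 20 found among 8 rays, 8 max cones:

  P = {1,5}:  v_{1} + v_{5} = 0 — sig = ⟨2 | 0⟩
  P = {2,4}:  v_{2} + v_{4} = 0 — sig = ⟨2 | 0⟩
  P = {3,7}:  v_{3} + v_{7} = 0 — sig = ⟨2 | 0⟩
  P = {6,8}:  v_{6} + v_{8} = 0 — sig = ⟨2 | 0⟩
  P = {1,2}:  v_{1} + v_{2} = v_{6} — sig = ⟨2 | 1⟩
  P = {1,6}:  v_{1} + v_{6} = v_{3} — sig = ⟨2 | 1⟩
  P = {1,7}:  v_{1} + v_{7} = v_{8} — sig = ⟨2 | 1⟩
  P = {1,8}:  v_{1} + v_{8} = v_{4} — sig = ⟨2 | 1⟩
  P = {2,8}:  v_{2} + v_{8} = v_{5} — sig = ⟨2 | 1⟩
  P = {3,5}:  v_{3} + v_{5} = v_{6} — sig = ⟨2 | 1⟩
  P = {3,8}:  v_{3} + v_{8} = v_{1} — sig = ⟨2 | 1⟩
  P = {4,5}:  v_{4} + v_{5} = v_{8} — sig = ⟨2 | 1⟩
  P = {4,6}:  v_{4} + v_{6} = v_{1} — sig = ⟨2 | 1⟩
  P = {5,6}:  v_{5} + v_{6} = v_{2} — sig = ⟨2 | 1⟩
  P = {5,8}:  v_{5} + v_{8} = v_{7} — sig = ⟨2 | 1⟩
  P = {6,7}:  v_{6} + v_{7} = v_{5} — sig = ⟨2 | 1⟩
  P = {2,3}:  v_{2} + v_{3} = 2·v_{6} — sig = ⟨2 | 2⟩
  P = {2,7}:  v_{2} + v_{7} = 2·v_{5} — sig = ⟨2 | 2⟩
  P = {3,4}:  v_{3} + v_{4} = 2·v_{1} — sig = ⟨2 | 2⟩
  P = {4,7}:  v_{4} + v_{7} = 2·v_{8} — sig = ⟨2 | 2⟩

Signatures (|P|; sorted positive RHS coefficients), sorted:
    ⟨2 | 0⟩
    ⟨2 | 0⟩
    ⟨2 | 0⟩
    ⟨2 | 0⟩
    ⟨2 | 1⟩
    ⟨2 | 1⟩
    ⟨2 | 1⟩
    ⟨2 | 1⟩
    ⟨2 | 1⟩
    ⟨2 | 1⟩
    ⟨2 | 1⟩
    ⟨2 | 1⟩
    ⟨2 | 1⟩
    ⟨2 | 1⟩
    ⟨2 | 1⟩
    ⟨2 | 1⟩
    ⟨2 | 2⟩
    ⟨2 | 2⟩
    ⟨2 | 2⟩
    ⟨2 | 2⟩


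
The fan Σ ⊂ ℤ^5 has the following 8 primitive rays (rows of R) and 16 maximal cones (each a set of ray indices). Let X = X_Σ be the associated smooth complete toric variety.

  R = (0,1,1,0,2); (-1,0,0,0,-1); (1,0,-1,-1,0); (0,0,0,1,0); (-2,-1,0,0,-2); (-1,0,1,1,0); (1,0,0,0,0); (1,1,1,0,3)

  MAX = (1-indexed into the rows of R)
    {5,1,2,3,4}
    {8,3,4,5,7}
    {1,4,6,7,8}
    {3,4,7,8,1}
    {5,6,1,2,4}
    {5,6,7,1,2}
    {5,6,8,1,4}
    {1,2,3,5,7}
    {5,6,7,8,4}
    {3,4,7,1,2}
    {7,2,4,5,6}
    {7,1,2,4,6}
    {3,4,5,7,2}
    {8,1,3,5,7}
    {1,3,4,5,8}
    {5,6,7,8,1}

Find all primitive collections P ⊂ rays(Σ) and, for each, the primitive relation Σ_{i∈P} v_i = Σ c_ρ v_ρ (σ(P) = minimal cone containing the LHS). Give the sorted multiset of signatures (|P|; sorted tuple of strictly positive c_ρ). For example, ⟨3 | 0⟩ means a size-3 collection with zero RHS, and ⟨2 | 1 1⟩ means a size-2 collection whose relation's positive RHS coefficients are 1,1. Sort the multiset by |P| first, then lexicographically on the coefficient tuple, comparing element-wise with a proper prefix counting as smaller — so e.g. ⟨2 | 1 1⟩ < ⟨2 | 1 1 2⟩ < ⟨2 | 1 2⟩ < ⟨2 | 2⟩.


Primitive collections (3):

  P = {3,6}:  v_{3} + v_{6} = 0 — sig = ⟨2 | 0⟩
  P = {2,8}:  v_{2} + v_{8} = v_{1} — sig = ⟨2 | 1⟩
  P = {1,4,5,7}:  v_{1} + v_{4} + v_{5} + v_{7} = v_{6} — sig = ⟨4 | 1⟩

Signatures (|P|; sorted positive RHS coefficients), sorted:
    |P|=2: 2 collections, coeffs (), (1)
    |P|=4: 1 collection, coeffs (1)


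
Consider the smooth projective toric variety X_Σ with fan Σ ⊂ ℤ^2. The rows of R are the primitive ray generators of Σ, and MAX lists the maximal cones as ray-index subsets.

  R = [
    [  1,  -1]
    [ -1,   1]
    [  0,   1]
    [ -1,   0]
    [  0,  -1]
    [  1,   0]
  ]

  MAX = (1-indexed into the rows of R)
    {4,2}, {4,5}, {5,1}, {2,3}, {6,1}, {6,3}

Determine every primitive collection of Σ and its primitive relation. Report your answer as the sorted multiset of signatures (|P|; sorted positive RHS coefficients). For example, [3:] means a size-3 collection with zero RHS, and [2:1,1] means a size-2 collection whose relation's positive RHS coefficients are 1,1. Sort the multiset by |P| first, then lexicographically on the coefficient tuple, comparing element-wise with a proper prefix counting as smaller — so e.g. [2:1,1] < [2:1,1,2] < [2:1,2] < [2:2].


Δ(Σ) — 6 vertices, 9 min non-faces:

  P = {1,2}:  v_{1} + v_{2} = 0  so sig = [2:]
  P = {3,5}:  v_{3} + v_{5} = 0  so sig = [2:]
  P = {4,6}:  v_{4} + v_{6} = 0  so sig = [2:]
  P = {1,3}:  v_{1} + v_{3} = v_{6}  so sig = [2:1]
  P = {1,4}:  v_{1} + v_{4} = v_{5}  so sig = [2:1]
  P = {2,5}:  v_{2} + v_{5} = v_{4}  so sig = [2:1]
  P = {2,6}:  v_{2} + v_{6} = v_{3}  so sig = [2:1]
  P = {3,4}:  v_{3} + v_{4} = v_{2}  so sig = [2:1]
  P = {5,6}:  v_{5} + v_{6} = v_{1}  so sig = [2:1]

so the primitive-relation signature multiset is
    [2:]
    [2:]
    [2:]
    [2:1]
    [2:1]
    [2:1]
    [2:1]
    [2:1]
    [2:1]


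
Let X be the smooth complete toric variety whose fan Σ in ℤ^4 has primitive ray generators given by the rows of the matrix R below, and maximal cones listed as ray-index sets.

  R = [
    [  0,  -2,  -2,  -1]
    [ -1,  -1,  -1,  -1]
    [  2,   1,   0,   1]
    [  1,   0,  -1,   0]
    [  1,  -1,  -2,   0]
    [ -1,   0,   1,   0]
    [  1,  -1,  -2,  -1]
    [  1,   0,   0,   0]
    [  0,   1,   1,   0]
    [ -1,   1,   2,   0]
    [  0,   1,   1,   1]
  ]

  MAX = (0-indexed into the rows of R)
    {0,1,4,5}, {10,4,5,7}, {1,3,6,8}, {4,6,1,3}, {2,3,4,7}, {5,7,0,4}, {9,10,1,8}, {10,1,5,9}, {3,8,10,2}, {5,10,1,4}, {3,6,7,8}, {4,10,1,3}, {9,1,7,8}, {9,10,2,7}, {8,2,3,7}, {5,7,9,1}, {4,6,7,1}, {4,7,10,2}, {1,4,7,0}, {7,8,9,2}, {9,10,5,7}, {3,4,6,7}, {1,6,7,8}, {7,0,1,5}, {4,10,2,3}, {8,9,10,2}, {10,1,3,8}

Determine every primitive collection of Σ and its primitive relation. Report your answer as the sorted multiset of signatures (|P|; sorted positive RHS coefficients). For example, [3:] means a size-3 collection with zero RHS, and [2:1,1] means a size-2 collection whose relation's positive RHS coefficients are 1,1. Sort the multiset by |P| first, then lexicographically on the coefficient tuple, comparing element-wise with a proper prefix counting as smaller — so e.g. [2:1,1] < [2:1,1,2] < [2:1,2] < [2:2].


22 minimal non-faces of Δ(Σ) (on 11 rays):

  P = {3,5}:  v_{3} + v_{5} = 0 — sig = [2:]
  P = {4,9}:  v_{4} + v_{9} = 0 — sig = [2:]
  P = {1,2}:  v_{1} + v_{2} = v_{3} — sig = [2:1]
  P = {3,9}:  v_{3} + v_{9} = v_{8} — sig = [2:1]
  P = {4,8}:  v_{4} + v_{8} = v_{3} — sig = [2:1]
  P = {5,8}:  v_{5} + v_{8} = v_{9} — sig = [2:1]
  P = {6,10}:  v_{6} + v_{10} = v_{3} — sig = [2:1]
  P = {0,2}:  v_{0} + v_{2} = v_{4} + v_{7} — sig = [2:1,1]
  P = {0,8}:  v_{0} + v_{8} = v_{1} + v_{7} — sig = [2:1,1]
  P = {0,10}:  v_{0} + v_{10} = v_{4} + v_{5} — sig = [2:1,1]
  P = {2,5}:  v_{2} + v_{5} = v_{7} + v_{10} — sig = [2:1,1]
  P = {5,6}:  v_{5} + v_{6} = v_{1} + v_{7} — sig = [2:1,1]
  P = {0,3}:  v_{0} + v_{3} = v_{1} + v_{4} + v_{7} — sig = [2:1,1,1]
  P = {0,9}:  v_{0} + v_{9} = v_{1} + v_{5} + v_{7} — sig = [2:1,1,1]
  P = {6,9}:  v_{6} + v_{9} = v_{1} + v_{7} + v_{8} — sig = [2:1,1,1]
  P = {2,6}:  v_{2} + v_{6} = 2·v_{3} + v_{7} — sig = [2:1,2]
  P = {0,6}:  v_{0} + v_{6} = 2·v_{1} + v_{4} + 2·v_{7} — sig = [2:1,2,2]
  P = {1,7,10}:  v_{1} + v_{7} + v_{10} = 0 — sig = [3:]
  P = {1,3,7}:  v_{1} + v_{3} + v_{7} = v_{6} — sig = [3:1]
  P = {3,7,10}:  v_{3} + v_{7} + v_{10} = v_{2} — sig = [3:1]
  P = {7,8,10}:  v_{7} + v_{8} + v_{10} = v_{2} + v_{9} — sig = [3:1,1]
  P = {1,4,5,7}:  v_{1} + v_{4} + v_{5} + v_{7} = v_{0} — sig = [4:1]

Hence PRS(X_Σ) =
[[2:], [2:], [2:1], [2:1], [2:1], [2:1], [2:1], [2:1,1], [2:1,1], [2:1,1], [2:1,1], [2:1,1], [2:1,1,1], [2:1,1,1], [2:1,1,1], [2:1,2], [2:1,2,2], [3:], [3:1], [3:1], [3:1,1], [4:1]]


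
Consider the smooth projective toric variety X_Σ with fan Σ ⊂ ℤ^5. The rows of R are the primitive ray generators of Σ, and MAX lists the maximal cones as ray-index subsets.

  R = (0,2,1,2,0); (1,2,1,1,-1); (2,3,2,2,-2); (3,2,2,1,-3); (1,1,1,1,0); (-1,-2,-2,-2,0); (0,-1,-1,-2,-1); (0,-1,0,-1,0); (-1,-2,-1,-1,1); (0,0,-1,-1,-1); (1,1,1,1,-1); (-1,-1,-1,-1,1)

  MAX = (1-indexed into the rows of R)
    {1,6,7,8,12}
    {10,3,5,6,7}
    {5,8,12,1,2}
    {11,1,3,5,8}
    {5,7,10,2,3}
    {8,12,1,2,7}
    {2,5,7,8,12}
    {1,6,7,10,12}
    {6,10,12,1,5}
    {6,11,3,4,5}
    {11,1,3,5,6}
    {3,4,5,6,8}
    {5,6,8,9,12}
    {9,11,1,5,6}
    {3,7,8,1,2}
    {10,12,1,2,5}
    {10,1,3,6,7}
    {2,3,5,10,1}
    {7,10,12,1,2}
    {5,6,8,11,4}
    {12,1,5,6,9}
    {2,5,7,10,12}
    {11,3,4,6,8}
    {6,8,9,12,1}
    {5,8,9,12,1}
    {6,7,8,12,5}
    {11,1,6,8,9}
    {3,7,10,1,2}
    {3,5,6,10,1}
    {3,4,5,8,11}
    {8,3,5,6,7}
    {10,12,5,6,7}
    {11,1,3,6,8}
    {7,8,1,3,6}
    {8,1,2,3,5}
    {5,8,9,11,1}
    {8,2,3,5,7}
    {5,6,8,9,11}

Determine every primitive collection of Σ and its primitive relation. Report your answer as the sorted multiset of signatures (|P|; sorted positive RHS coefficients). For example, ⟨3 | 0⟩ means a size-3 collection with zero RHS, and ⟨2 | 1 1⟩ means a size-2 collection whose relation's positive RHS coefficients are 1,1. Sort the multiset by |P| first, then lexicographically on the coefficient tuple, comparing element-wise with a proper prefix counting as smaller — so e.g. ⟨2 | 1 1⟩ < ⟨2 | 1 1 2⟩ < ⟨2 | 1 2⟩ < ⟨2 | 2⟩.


20 collections generate NE(X_Σ); each relation:

  {2,9}:  v_{2} + v_{9} = 0 — sig = ⟨2 | 0⟩
  {11,12}:  v_{11} + v_{12} = 0 — sig = ⟨2 | 0⟩
  {2,6}:  v_{2} + v_{6} = v_{10} — sig = ⟨2 | 1⟩
  {2,11}:  v_{2} + v_{11} = v_{3} — sig = ⟨2 | 1⟩
  {3,9}:  v_{3} + v_{9} = v_{11} — sig = ⟨2 | 1⟩
  {3,12}:  v_{3} + v_{12} = v_{2} — sig = ⟨2 | 1⟩
  {8,10}:  v_{8} + v_{10} = v_{7} — sig = ⟨2 | 1⟩
  {9,10}:  v_{9} + v_{10} = v_{6} — sig = ⟨2 | 1⟩
  {1,4}:  v_{1} + v_{4} = v_{3} + v_{11} — sig = ⟨2 | 1 1⟩
  {7,9}:  v_{7} + v_{9} = v_{6} + v_{8} — sig = ⟨2 | 1 1⟩
  {10,11}:  v_{10} + v_{11} = v_{3} + v_{6} — sig = ⟨2 | 1 1⟩
  {7,11}:  v_{7} + v_{11} = v_{3} + v_{6} + v_{8} — sig = ⟨2 | 1 1 1⟩
  {4,12}:  v_{4} + v_{12} = v_{3} + v_{5} + v_{6} + v_{8} — sig = ⟨2 | 1 1 1 1⟩
  {2,4}:  v_{2} + v_{4} = 2·v_{3} + v_{5} + v_{6} + v_{8} — sig = ⟨2 | 1 1 1 2⟩
  {4,9}:  v_{4} + v_{9} = v_{5} + v_{6} + v_{8} + 2·v_{11} — sig = ⟨2 | 1 1 1 2⟩
  {4,10}:  v_{4} + v_{10} = 2·v_{3} + v_{5} + 2·v_{6} + v_{8} — sig = ⟨2 | 1 1 2 2⟩
  {4,7}:  v_{4} + v_{7} = 2·v_{3} + v_{5} + 2·v_{6} + 2·v_{8} — sig = ⟨2 | 1 2 2 2⟩
  {1,5,7}:  v_{1} + v_{5} + v_{7} = v_{2} — sig = ⟨3 | 1⟩
  {1,5,6,8}:  v_{1} + v_{5} + v_{6} + v_{8} = 0 — sig = ⟨4 | 0⟩
  {3,5,6,8,11}:  v_{3} + v_{5} + v_{6} + v_{8} + v_{11} = v_{4} — sig = ⟨5 | 1⟩

so the primitive-relation signature multiset is
    ⟨2 | 0⟩
    ⟨2 | 0⟩
    ⟨2 | 1⟩
    ⟨2 | 1⟩
    ⟨2 | 1⟩
    ⟨2 | 1⟩
    ⟨2 | 1⟩
    ⟨2 | 1⟩
    ⟨2 | 1 1⟩
    ⟨2 | 1 1⟩
    ⟨2 | 1 1⟩
    ⟨2 | 1 1 1⟩
    ⟨2 | 1 1 1 1⟩
    ⟨2 | 1 1 1 2⟩
    ⟨2 | 1 1 1 2⟩
    ⟨2 | 1 1 2 2⟩
    ⟨2 | 1 2 2 2⟩
    ⟨3 | 1⟩
    ⟨4 | 0⟩
    ⟨5 | 1⟩


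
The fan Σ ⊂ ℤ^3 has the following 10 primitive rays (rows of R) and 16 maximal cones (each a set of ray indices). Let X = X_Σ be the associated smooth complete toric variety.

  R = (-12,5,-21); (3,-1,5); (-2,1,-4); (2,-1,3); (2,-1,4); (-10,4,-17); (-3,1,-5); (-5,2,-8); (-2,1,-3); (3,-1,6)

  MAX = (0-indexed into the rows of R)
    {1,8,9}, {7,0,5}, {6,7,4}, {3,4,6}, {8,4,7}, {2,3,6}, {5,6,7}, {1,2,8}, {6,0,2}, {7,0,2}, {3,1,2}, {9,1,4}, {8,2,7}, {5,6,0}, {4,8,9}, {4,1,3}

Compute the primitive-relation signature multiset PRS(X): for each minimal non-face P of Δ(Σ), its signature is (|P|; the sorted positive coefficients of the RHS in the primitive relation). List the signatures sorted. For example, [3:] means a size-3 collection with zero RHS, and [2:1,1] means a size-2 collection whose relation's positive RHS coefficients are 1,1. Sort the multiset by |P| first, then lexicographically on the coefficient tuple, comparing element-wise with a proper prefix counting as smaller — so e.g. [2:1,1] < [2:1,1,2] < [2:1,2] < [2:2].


24 collections generate NE(X_Σ); each relation:

  • {1,6}:  v_{1} + v_{6} = 0  so sig = [2:]
  • {2,4}:  v_{2} + v_{4} = 0  so sig = [2:]
  • {3,8}:  v_{3} + v_{8} = 0  so sig = [2:]
  • {0,4}:  v_{0} + v_{4} = v_{5}  so sig = [2:1]
  • {1,7}:  v_{1} + v_{7} = v_{8}  so sig = [2:1]
  • {2,5}:  v_{2} + v_{5} = v_{0}  so sig = [2:1]
  • {3,7}:  v_{3} + v_{7} = v_{6}  so sig = [2:1]
  • {6,8}:  v_{6} + v_{8} = v_{7}  so sig = [2:1]
  • {1,5}:  v_{1} + v_{5} = v_{2} + v_{7}  so sig = [2:1,1]
  • {2,9}:  v_{2} + v_{9} = v_{1} + v_{8}  so sig = [2:1,1]
  • {3,9}:  v_{3} + v_{9} = v_{1} + v_{4}  so sig = [2:1,1]
  • {4,5}:  v_{4} + v_{5} = v_{6} + v_{7}  so sig = [2:1,1]
  • {5,9}:  v_{5} + v_{9} = v_{7} + v_{8}  so sig = [2:1,1]
  • {6,9}:  v_{6} + v_{9} = v_{4} + v_{8}  so sig = [2:1,1]
  • {0,9}:  v_{0} + v_{9} = v_{2} + v_{7} + v_{8}  so sig = [2:1,1,1]
  • {0,1}:  v_{0} + v_{1} = 2·v_{2} + v_{7}  so sig = [2:1,2]
  • {3,5}:  v_{3} + v_{5} = v_{2} + 2·v_{6}  so sig = [2:1,2]
  • {5,8}:  v_{5} + v_{8} = v_{2} + 2·v_{7}  so sig = [2:1,2]
  • {7,9}:  v_{7} + v_{9} = v_{4} + 2·v_{8}  so sig = [2:1,2]
  • {0,3}:  v_{0} + v_{3} = 2·v_{2} + 2·v_{6}  so sig = [2:2,2]
  • {0,8}:  v_{0} + v_{8} = 2·v_{2} + 2·v_{7}  so sig = [2:2,2]
  • {1,4,8}:  v_{1} + v_{4} + v_{8} = v_{9}  so sig = [3:1]
  • {2,6,7}:  v_{2} + v_{6} + v_{7} = v_{5}  so sig = [3:1]
  • {0,6,7}:  v_{0} + v_{6} + v_{7} = 2·v_{5}  so sig = [3:2]

Sorted signature multiset PRS(X):
{ [2:] ×3,  [2:1] ×5,  [2:1,1] ×6,  [2:1,1,1],  [2:1,2] ×4,  [2:2,2] ×2,  [3:1] ×2,  [3:2] }


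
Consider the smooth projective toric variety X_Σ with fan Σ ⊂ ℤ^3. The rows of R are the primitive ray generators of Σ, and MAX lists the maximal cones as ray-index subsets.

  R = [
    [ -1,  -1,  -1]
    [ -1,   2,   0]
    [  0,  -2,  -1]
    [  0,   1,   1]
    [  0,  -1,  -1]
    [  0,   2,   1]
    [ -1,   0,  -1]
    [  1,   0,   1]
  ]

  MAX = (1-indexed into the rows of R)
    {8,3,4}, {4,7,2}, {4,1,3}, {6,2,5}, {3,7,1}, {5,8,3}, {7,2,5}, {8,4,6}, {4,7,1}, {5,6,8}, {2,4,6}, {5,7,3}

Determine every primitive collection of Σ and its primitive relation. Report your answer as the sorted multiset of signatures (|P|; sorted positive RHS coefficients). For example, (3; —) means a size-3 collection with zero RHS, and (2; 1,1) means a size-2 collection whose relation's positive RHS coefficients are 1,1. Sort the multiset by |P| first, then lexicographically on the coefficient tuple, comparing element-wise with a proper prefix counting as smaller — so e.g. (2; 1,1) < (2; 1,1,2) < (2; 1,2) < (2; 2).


Minimal non-faces — 11 found among 8 rays, 12 max cones:

  P = {3,6}:  v_{3} + v_{6} = 0 ; sig = (2; —)
  P = {4,5}:  v_{4} + v_{5} = 0 ; sig = (2; —)
  P = {7,8}:  v_{7} + v_{8} = 0 ; sig = (2; —)
  P = {2,3}:  v_{2} + v_{3} = v_{7} ; sig = (2; 1)
  P = {2,8}:  v_{2} + v_{8} = v_{6} ; sig = (2; 1)
  P = {6,7}:  v_{6} + v_{7} = v_{2} ; sig = (2; 1)
  P = {1,5}:  v_{1} + v_{5} = v_{3} + v_{7} ; sig = (2; 1,1)
  P = {1,6}:  v_{1} + v_{6} = v_{4} + v_{7} ; sig = (2; 1,1)
  P = {1,8}:  v_{1} + v_{8} = v_{3} + v_{4} ; sig = (2; 1,1)
  P = {1,2}:  v_{1} + v_{2} = v_{4} + 2·v_{7} ; sig = (2; 1,2)
  P = {3,4,7}:  v_{3} + v_{4} + v_{7} = v_{1} ; sig = (3; 1)

Hence PRS(X_Σ) =
    (2; —)
    (2; —)
    (2; —)
    (2; 1)
    (2; 1)
    (2; 1)
    (2; 1,1)
    (2; 1,1)
    (2; 1,1)
    (2; 1,2)
    (3; 1)


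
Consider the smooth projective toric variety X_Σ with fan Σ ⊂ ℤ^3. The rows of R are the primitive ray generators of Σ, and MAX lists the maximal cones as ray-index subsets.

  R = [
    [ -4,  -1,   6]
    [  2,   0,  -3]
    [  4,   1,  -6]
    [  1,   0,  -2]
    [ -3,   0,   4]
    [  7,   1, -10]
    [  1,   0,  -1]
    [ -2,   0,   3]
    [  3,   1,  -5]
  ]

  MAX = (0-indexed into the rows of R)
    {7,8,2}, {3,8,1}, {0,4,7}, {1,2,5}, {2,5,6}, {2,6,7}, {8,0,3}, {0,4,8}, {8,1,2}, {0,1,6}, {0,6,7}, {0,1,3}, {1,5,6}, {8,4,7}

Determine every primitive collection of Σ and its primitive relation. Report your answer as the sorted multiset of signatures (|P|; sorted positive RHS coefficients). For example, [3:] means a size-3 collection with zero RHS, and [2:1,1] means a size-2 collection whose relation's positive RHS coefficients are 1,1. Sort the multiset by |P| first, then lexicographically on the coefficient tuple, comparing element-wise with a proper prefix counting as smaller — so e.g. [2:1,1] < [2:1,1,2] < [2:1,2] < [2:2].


Δ(Σ) — 9 vertices, 18 min non-faces:

  • {0,2}:  v_{0} + v_{2} = 0  →  sig = [2:]
  • {1,7}:  v_{1} + v_{7} = 0  →  sig = [2:]
  • {3,6}:  v_{3} + v_{6} = v_{1}  →  sig = [2:1]
  • {4,5}:  v_{4} + v_{5} = v_{2}  →  sig = [2:1]
  • {4,6}:  v_{4} + v_{6} = v_{7}  →  sig = [2:1]
  • {6,8}:  v_{6} + v_{8} = v_{2}  →  sig = [2:1]
  • {0,5}:  v_{0} + v_{5} = v_{1} + v_{6}  →  sig = [2:1,1]
  • {1,4}:  v_{1} + v_{4} = v_{0} + v_{8}  →  sig = [2:1,1]
  • {2,3}:  v_{2} + v_{3} = v_{1} + v_{8}  →  sig = [2:1,1]
  • {2,4}:  v_{2} + v_{4} = v_{7} + v_{8}  →  sig = [2:1,1]
  • {3,7}:  v_{3} + v_{7} = v_{0} + v_{8}  →  sig = [2:1,1]
  • {5,7}:  v_{5} + v_{7} = v_{2} + v_{6}  →  sig = [2:1,1]
  • {3,5}:  v_{3} + v_{5} = 2·v_{1} + v_{2}  →  sig = [2:1,2]
  • {5,8}:  v_{5} + v_{8} = v_{1} + 2·v_{2}  →  sig = [2:1,2]
  • {3,4}:  v_{3} + v_{4} = 2·v_{0} + 2·v_{8}  →  sig = [2:2,2]
  • {0,1,8}:  v_{0} + v_{1} + v_{8} = v_{3}  →  sig = [3:1]
  • {0,7,8}:  v_{0} + v_{7} + v_{8} = v_{4}  →  sig = [3:1]
  • {1,2,6}:  v_{1} + v_{2} + v_{6} = v_{5}  →  sig = [3:1]

Hence PRS(X_Σ) =
{ [2:] ×2,  [2:1] ×4,  [2:1,1] ×6,  [2:1,2] ×2,  [2:2,2],  [3:1] ×3 }


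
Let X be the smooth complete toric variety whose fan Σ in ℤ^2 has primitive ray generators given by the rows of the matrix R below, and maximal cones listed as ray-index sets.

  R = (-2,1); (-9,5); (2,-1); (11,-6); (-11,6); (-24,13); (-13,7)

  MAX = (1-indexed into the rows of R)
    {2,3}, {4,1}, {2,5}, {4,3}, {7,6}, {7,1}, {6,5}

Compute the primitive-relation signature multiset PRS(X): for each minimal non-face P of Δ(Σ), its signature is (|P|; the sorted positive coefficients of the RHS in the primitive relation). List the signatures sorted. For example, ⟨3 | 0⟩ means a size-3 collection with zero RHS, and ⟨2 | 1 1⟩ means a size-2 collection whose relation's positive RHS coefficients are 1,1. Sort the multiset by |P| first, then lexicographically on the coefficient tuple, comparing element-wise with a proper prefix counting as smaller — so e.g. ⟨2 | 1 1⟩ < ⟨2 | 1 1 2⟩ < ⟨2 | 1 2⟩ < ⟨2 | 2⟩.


Δ(Σ) — 7 vertices, 14 min non-faces:

  {1,3}:  v_{1} + v_{3} = 0  so sig = ⟨2 | 0⟩
  {4,5}:  v_{4} + v_{5} = 0  so sig = ⟨2 | 0⟩
  {1,2}:  v_{1} + v_{2} = v_{5}  so sig = ⟨2 | 1⟩
  {1,5}:  v_{1} + v_{5} = v_{7}  so sig = ⟨2 | 1⟩
  {2,4}:  v_{2} + v_{4} = v_{3}  so sig = ⟨2 | 1⟩
  {3,5}:  v_{3} + v_{5} = v_{2}  so sig = ⟨2 | 1⟩
  {3,7}:  v_{3} + v_{7} = v_{5}  so sig = ⟨2 | 1⟩
  {4,6}:  v_{4} + v_{6} = v_{7}  so sig = ⟨2 | 1⟩
  {4,7}:  v_{4} + v_{7} = v_{1}  so sig = ⟨2 | 1⟩
  {5,7}:  v_{5} + v_{7} = v_{6}  so sig = ⟨2 | 1⟩
  {1,6}:  v_{1} + v_{6} = 2·v_{7}  so sig = ⟨2 | 2⟩
  {2,7}:  v_{2} + v_{7} = 2·v_{5}  so sig = ⟨2 | 2⟩
  {3,6}:  v_{3} + v_{6} = 2·v_{5}  so sig = ⟨2 | 2⟩
  {2,6}:  v_{2} + v_{6} = 3·v_{5}  so sig = ⟨2 | 3⟩

Sorted signature multiset PRS(X):
    |P|=2: 14 collections, coeffs (), (), (1), (1), (1), (1), (1), (1), (1), (1), (2), (2), (2), (3)


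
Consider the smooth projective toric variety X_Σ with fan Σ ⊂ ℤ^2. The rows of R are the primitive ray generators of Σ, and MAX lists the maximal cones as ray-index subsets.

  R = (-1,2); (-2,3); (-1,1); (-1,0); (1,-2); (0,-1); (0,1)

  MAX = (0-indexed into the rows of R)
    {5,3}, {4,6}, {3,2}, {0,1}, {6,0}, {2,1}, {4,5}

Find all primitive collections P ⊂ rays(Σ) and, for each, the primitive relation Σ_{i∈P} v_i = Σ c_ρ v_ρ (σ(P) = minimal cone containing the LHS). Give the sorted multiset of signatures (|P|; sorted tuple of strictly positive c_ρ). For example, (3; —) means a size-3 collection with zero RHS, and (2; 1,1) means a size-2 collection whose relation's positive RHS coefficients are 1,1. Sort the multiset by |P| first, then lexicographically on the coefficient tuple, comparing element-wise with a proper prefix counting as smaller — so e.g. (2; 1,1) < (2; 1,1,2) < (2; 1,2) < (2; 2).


14 minimal non-faces of Δ(Σ) (on 7 rays):

  P = {0,4}:  v_{0} + v_{4} = 0  ⇒ sig = (2; —)
  P = {5,6}:  v_{5} + v_{6} = 0  ⇒ sig = (2; —)
  P = {0,2}:  v_{0} + v_{2} = v_{1}  ⇒ sig = (2; 1)
  P = {0,5}:  v_{0} + v_{5} = v_{2}  ⇒ sig = (2; 1)
  P = {1,4}:  v_{1} + v_{4} = v_{2}  ⇒ sig = (2; 1)
  P = {2,4}:  v_{2} + v_{4} = v_{5}  ⇒ sig = (2; 1)
  P = {2,5}:  v_{2} + v_{5} = v_{3}  ⇒ sig = (2; 1)
  P = {2,6}:  v_{2} + v_{6} = v_{0}  ⇒ sig = (2; 1)
  P = {3,6}:  v_{3} + v_{6} = v_{2}  ⇒ sig = (2; 1)
  P = {0,3}:  v_{0} + v_{3} = 2·v_{2}  ⇒ sig = (2; 2)
  P = {1,5}:  v_{1} + v_{5} = 2·v_{2}  ⇒ sig = (2; 2)
  P = {1,6}:  v_{1} + v_{6} = 2·v_{0}  ⇒ sig = (2; 2)
  P = {3,4}:  v_{3} + v_{4} = 2·v_{5}  ⇒ sig = (2; 2)
  P = {1,3}:  v_{1} + v_{3} = 3·v_{2}  ⇒ sig = (2; 3)

Signatures (|P|; sorted positive RHS coefficients), sorted:
{ (2; —) ×2,  (2; 1) ×7,  (2; 2) ×4,  (2; 3) }


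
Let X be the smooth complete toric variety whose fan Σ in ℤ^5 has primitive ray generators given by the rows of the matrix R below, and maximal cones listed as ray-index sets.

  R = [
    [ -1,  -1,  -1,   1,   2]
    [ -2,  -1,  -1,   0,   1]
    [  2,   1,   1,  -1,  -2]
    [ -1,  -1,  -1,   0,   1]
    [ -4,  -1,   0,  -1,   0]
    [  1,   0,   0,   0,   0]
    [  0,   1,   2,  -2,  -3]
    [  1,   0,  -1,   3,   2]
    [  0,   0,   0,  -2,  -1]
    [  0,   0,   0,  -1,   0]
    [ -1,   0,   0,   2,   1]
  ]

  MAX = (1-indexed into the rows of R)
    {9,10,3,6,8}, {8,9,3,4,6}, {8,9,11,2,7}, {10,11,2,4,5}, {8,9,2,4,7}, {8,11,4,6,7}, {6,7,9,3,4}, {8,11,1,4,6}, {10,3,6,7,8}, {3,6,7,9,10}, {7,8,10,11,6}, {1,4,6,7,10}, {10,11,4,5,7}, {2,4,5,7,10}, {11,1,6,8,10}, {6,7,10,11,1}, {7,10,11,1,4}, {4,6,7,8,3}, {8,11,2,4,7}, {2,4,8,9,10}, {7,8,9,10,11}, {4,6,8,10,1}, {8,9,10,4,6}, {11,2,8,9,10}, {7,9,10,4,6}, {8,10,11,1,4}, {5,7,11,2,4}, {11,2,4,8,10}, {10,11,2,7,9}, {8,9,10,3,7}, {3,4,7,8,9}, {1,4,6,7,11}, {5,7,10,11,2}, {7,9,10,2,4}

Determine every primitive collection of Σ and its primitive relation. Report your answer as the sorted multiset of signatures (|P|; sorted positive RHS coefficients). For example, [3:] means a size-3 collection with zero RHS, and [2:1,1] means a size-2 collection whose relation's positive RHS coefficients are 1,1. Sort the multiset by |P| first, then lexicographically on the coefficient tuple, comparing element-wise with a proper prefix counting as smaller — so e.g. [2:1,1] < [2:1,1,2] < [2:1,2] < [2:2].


20 collections generate NE(X_Σ); each relation:

  P={1,3}:  v_{1} + v_{3} = v_{6}  ⇒ sig = [2:1]
  P={2,6}:  v_{2} + v_{6} = v_{4}  ⇒ sig = [2:1]
  P={1,9}:  v_{1} + v_{9} = v_{4} + v_{10}  ⇒ sig = [2:1,1]
  P={3,5}:  v_{3} + v_{5} = v_{2} + v_{7}  ⇒ sig = [2:1,1]
  P={3,11}:  v_{3} + v_{11} = v_{7} + v_{8}  ⇒ sig = [2:1,1]
  P={5,8}:  v_{5} + v_{8} = v_{2} + v_{11}  ⇒ sig = [2:1,1]
  P={2,3}:  v_{2} + v_{3} = v_{4} + v_{7} + v_{8} + v_{9}  ⇒ sig = [2:1,1,1,1]
  P={5,6}:  v_{5} + v_{6} = 2·v_{4} + v_{7} + v_{10} + v_{11}  ⇒ sig = [2:1,1,1,2]
  P={1,2}:  v_{1} + v_{2} = 2·v_{4} + v_{10} + v_{11}  ⇒ sig = [2:1,1,2]
  P={5,9}:  v_{5} + v_{9} = 2·v_{2} + v_{7} + v_{10}  ⇒ sig = [2:1,1,2]
  P={1,5}:  v_{1} + v_{5} = 3·v_{4} + v_{7} + 2·v_{10} + 2·v_{11}  ⇒ sig = [2:1,2,2,3]
  P={6,9,11}:  v_{6} + v_{9} + v_{11} = 0  ⇒ sig = [3:]
  P={4,9,11}:  v_{4} + v_{9} + v_{11} = v_{2}  ⇒ sig = [3:1]
  P={1,7,8}:  v_{1} + v_{7} + v_{8} = v_{6} + v_{11}  ⇒ sig = [3:1,1]
  P={3,4,10}:  v_{3} + v_{4} + v_{10} = v_{6} + v_{9}  ⇒ sig = [3:1,1]
  P={4,7,8,10}:  v_{4} + v_{7} + v_{8} + v_{10} = 0  ⇒ sig = [4:]
  P={4,6,10,11}:  v_{4} + v_{6} + v_{10} + v_{11} = v_{1}  ⇒ sig = [4:1]
  P={6,7,8,9}:  v_{6} + v_{7} + v_{8} + v_{9} = v_{3}  ⇒ sig = [4:1]
  P={2,7,8,10}:  v_{2} + v_{7} + v_{8} + v_{10} = v_{9} + v_{11}  ⇒ sig = [4:1,1]
  P={2,4,7,10,11}:  v_{2} + v_{4} + v_{7} + v_{10} + v_{11} = v_{5}  ⇒ sig = [5:1]

Sorted signature multiset PRS(X):
    [2:1]
    [2:1]
    [2:1,1]
    [2:1,1]
    [2:1,1]
    [2:1,1]
    [2:1,1,1,1]
    [2:1,1,1,2]
    [2:1,1,2]
    [2:1,1,2]
    [2:1,2,2,3]
    [3:]
    [3:1]
    [3:1,1]
    [3:1,1]
    [4:]
    [4:1]
    [4:1]
    [4:1,1]
    [5:1]


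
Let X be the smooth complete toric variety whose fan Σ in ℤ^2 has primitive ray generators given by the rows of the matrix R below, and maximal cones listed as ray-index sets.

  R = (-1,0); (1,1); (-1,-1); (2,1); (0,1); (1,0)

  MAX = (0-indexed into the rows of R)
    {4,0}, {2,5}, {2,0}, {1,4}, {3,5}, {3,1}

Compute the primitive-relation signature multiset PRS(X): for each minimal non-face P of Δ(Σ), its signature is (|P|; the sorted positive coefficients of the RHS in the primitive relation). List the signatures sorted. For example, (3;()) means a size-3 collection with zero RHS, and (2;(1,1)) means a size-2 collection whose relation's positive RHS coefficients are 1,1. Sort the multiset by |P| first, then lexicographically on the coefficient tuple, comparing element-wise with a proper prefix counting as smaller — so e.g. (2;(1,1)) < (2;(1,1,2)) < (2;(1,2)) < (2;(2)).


Primitive collections (9):

  P={0,5}:  v_{0} + v_{5} = 0 ; sig = (2;())
  P={1,2}:  v_{1} + v_{2} = 0 ; sig = (2;())
  P={0,1}:  v_{0} + v_{1} = v_{4} ; sig = (2;(1))
  P={0,3}:  v_{0} + v_{3} = v_{1} ; sig = (2;(1))
  P={1,5}:  v_{1} + v_{5} = v_{3} ; sig = (2;(1))
  P={2,3}:  v_{2} + v_{3} = v_{5} ; sig = (2;(1))
  P={2,4}:  v_{2} + v_{4} = v_{0} ; sig = (2;(1))
  P={4,5}:  v_{4} + v_{5} = v_{1} ; sig = (2;(1))
  P={3,4}:  v_{3} + v_{4} = 2·v_{1} ; sig = (2;(2))

Sorted signature multiset PRS(X):
    (2;())
    (2;())
    (2;(1))
    (2;(1))
    (2;(1))
    (2;(1))
    (2;(1))
    (2;(1))
    (2;(2))


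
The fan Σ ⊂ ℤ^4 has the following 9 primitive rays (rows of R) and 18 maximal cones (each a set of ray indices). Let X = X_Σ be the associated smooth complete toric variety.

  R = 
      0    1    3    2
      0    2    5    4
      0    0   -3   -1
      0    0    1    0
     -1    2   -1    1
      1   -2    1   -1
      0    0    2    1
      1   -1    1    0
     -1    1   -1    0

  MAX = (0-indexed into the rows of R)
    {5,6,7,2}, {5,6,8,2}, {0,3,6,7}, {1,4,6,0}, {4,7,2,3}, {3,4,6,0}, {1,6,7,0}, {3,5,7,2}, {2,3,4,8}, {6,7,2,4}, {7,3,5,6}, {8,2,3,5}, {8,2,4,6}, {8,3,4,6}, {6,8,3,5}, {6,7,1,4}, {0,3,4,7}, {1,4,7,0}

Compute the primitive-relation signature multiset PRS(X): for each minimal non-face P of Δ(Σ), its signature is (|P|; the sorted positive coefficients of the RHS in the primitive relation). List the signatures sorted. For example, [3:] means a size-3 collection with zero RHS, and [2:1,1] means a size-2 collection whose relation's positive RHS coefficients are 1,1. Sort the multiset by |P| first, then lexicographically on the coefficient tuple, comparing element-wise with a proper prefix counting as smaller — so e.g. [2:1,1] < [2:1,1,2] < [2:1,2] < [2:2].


|primitive collections| = 12. Relations:

  {4,5}:  v_{4} + v_{5} = 0  ⟹  sig = [2:]
  {7,8}:  v_{7} + v_{8} = 0  ⟹  sig = [2:]
  {0,2}:  v_{0} + v_{2} = v_{4} + v_{7}  ⟹  sig = [2:1,1]
  {0,5}:  v_{0} + v_{5} = v_{3} + v_{6} + v_{7}  ⟹  sig = [2:1,1,1]
  {0,8}:  v_{0} + v_{8} = v_{3} + v_{4} + v_{6}  ⟹  sig = [2:1,1,1]
  {1,5}:  v_{1} + v_{5} = v_{0} + v_{6} + v_{7}  ⟹  sig = [2:1,1,1]
  {1,8}:  v_{1} + v_{8} = v_{0} + v_{4} + v_{6}  ⟹  sig = [2:1,1,1]
  {1,2}:  v_{1} + v_{2} = 2·v_{4} + v_{6} + 2·v_{7}  ⟹  sig = [2:1,2,2]
  {1,3}:  v_{1} + v_{3} = 2·v_{0}  ⟹  sig = [2:2]
  {2,3,6}:  v_{2} + v_{3} + v_{6} = 0  ⟹  sig = [3:]
  {0,4,6,7}:  v_{0} + v_{4} + v_{6} + v_{7} = v_{1}  ⟹  sig = [4:1]
  {3,4,6,7}:  v_{3} + v_{4} + v_{6} + v_{7} = v_{0}  ⟹  sig = [4:1]

Sorted signature multiset PRS(X):
[[2:], [2:], [2:1,1], [2:1,1,1], [2:1,1,1], [2:1,1,1], [2:1,1,1], [2:1,2,2], [2:2], [3:], [4:1], [4:1]]


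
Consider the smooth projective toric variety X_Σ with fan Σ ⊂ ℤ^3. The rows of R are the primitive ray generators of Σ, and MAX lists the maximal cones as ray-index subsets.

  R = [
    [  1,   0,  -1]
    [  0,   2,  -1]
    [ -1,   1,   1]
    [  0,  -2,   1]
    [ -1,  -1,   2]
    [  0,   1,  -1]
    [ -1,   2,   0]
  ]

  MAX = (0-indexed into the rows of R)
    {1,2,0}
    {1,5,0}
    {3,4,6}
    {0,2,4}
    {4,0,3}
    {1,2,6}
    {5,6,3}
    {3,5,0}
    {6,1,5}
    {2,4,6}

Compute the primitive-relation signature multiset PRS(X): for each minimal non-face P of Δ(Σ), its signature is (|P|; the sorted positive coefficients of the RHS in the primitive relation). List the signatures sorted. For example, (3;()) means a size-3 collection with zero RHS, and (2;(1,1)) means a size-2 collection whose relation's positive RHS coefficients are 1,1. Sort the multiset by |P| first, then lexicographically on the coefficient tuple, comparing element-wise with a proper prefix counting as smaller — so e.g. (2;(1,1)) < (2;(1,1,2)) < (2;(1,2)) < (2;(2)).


6 minimal non-faces of Δ(Σ) (on 7 rays):

  P = {1,3}:  v_{1} + v_{3} = 0  ⇒ sig = (2;())
  P = {0,6}:  v_{0} + v_{6} = v_{1}  ⇒ sig = (2;(1))
  P = {1,4}:  v_{1} + v_{4} = v_{2}  ⇒ sig = (2;(1))
  P = {2,3}:  v_{2} + v_{3} = v_{4}  ⇒ sig = (2;(1))
  P = {2,5}:  v_{2} + v_{5} = v_{6}  ⇒ sig = (2;(1))
  P = {4,5}:  v_{4} + v_{5} = v_{3} + v_{6}  ⇒ sig = (2;(1,1))

so the primitive-relation signature multiset is
    (2;())
    (2;(1))
    (2;(1))
    (2;(1))
    (2;(1))
    (2;(1,1))


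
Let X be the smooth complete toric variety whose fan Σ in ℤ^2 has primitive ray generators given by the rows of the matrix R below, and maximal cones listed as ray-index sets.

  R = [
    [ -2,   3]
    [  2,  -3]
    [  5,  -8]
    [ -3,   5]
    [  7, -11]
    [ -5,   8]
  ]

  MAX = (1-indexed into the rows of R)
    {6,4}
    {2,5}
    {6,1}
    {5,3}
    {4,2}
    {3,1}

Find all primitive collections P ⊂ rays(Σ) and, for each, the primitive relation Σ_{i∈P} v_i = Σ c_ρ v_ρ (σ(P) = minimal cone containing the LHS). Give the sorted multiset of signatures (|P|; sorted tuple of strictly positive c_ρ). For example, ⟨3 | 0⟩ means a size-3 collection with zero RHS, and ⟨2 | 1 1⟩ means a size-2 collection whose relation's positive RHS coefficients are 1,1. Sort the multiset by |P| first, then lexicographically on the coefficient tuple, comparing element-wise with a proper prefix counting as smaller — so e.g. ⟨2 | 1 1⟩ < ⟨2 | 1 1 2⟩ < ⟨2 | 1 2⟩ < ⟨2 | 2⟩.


|primitive collections| = 9. Relations:

  • {1,2}:  v_{1} + v_{2} = 0  →  sig = ⟨2 | 0⟩
  • {3,6}:  v_{3} + v_{6} = 0  →  sig = ⟨2 | 0⟩
  • {1,4}:  v_{1} + v_{4} = v_{6}  →  sig = ⟨2 | 1⟩
  • {1,5}:  v_{1} + v_{5} = v_{3}  →  sig = ⟨2 | 1⟩
  • {2,3}:  v_{2} + v_{3} = v_{5}  →  sig = ⟨2 | 1⟩
  • {2,6}:  v_{2} + v_{6} = v_{4}  →  sig = ⟨2 | 1⟩
  • {3,4}:  v_{3} + v_{4} = v_{2}  →  sig = ⟨2 | 1⟩
  • {5,6}:  v_{5} + v_{6} = v_{2}  →  sig = ⟨2 | 1⟩
  • {4,5}:  v_{4} + v_{5} = 2·v_{2}  →  sig = ⟨2 | 2⟩

Hence PRS(X_Σ) =
    |P|=2: 9 collections, coeffs (), (), (1), (1), (1), (1), (1), (1), (2)
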